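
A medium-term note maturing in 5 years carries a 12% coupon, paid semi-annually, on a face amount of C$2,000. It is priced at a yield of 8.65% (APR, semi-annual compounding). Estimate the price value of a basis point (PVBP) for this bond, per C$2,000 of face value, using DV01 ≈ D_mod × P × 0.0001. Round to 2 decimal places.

C$0.86

Periodic yield y = 0.04325.
  t   CF        PV=CF/(1+0.04325)^t    t·PV
  1       120.00       115.0252       115.0252
  2       120.00       110.2566       220.5131
  3       120.00       105.6857       317.0570
  4       120.00       101.3043       405.2170
  5       120.00        97.1045       485.5224
  6       120.00        93.0788       558.4729
  7       120.00        89.2201       624.5404
  8       120.00        85.5213       684.1701
  9       120.00        81.9758       737.7823
  10    2,120.00     1,388.1996    13,881.9964
  Σ                  2,267.3717    18,030.2968
P = 2,267.3717; D_Mac = 7.95207 half-year periods = 3.97603 yrs; D_mod = 3.81120 yrs.
DV01 ≈ 3.81120 × 2,267.3717 × 0.0001 = 0.864141.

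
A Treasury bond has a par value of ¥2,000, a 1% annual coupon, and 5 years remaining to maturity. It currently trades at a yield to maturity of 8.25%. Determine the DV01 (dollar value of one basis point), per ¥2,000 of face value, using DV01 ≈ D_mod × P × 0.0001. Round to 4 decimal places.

¥0.6423

Periodic yield y = 0.0825.
  t   CF        PV=CF/(1+0.0825)^t    t·PV
  1        20.00        18.4758        18.4758
  2        20.00        17.0677        34.1353
  3        20.00        15.7669        47.3007
  4        20.00        14.5653        58.2611
  5     2,020.00     1,358.9762     6,794.8809
  Σ                  1,424.8518     6,953.0537
P = 1,424.8518; D_Mac = 4.87984 yrs; D_mod = 4.50794 yrs.
DV01 ≈ 4.50794 × 1,424.8518 × 0.0001 = 0.642314.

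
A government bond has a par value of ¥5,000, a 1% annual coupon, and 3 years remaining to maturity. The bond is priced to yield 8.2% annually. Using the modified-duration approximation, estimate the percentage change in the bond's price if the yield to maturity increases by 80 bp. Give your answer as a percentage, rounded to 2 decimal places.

-2.19%

Periodic yield y = 0.082. Modified duration first:
  t   CF        PV=CF/(1+0.082)^t    t·PV
  1        50.00        46.2107        46.2107
  2        50.00        42.7086        85.4172
  3     5,050.00     3,986.6636    11,959.9909
  Σ                  4,075.5830    12,091.6189
P = 4,075.5830; D_Mac = 2.96684 yrs; D_mod = 2.96684/(1+0.082) = 2.74200 yrs.
ΔP/P ≈ -D_mod · Δy = -2.74200 × (+0.008) = -0.021936 = -2.1936%.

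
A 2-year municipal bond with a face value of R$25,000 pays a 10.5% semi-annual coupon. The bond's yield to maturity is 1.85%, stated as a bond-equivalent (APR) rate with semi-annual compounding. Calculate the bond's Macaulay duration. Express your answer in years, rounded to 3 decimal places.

Periodic yield y = 0.00925. Discount each cash flow and weight by its period:
  t   CF        PV=CF/(1+0.00925)^t    t·PV
  1     1,312.50     1,300.4706     1,300.4706
  2     1,312.50     1,288.5515     2,577.1031
  3     1,312.50     1,276.7417     3,830.2251
  4    26,312.50    25,361.0413   101,444.1651
  Σ                 29,226.8051   109,151.9639
Price P = Σ PV = 29,226.8051.
Macaulay duration = Σ(t·PV) / P = 109,151.9639 / 29,226.8051 = 3.73465 half-year periods.
In years: 3.73465 / 2 = 1.86733 years.

1.867 years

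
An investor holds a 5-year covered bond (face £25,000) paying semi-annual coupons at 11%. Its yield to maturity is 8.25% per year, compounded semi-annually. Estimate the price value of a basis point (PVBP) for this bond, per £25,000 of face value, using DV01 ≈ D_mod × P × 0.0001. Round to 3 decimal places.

Periodic yield y = 0.04125.
  t   CF        PV=CF/(1+0.04125)^t    t·PV
  1     1,375.00     1,320.5282     1,320.5282
  2     1,375.00     1,268.2144     2,536.4287
  3     1,375.00     1,217.9730     3,653.9189
  4     1,375.00     1,169.7220     4,678.8878
  5     1,375.00     1,123.3824     5,616.9121
  6     1,375.00     1,078.8787     6,473.2721
  7     1,375.00     1,036.1380     7,252.9659
  8     1,375.00       995.0905     7,960.7241
  9     1,375.00       955.6692     8,601.0224
  10   26,375.00    17,605.2552   176,052.5517
  Σ                 27,770.8514   224,147.2120
P = 27,770.8514; D_Mac = 8.07131 half-year periods = 4.03566 yrs; D_mod = 3.87578 yrs.
DV01 ≈ 3.87578 × 27,770.8514 × 0.0001 = 10.763372.

£10.763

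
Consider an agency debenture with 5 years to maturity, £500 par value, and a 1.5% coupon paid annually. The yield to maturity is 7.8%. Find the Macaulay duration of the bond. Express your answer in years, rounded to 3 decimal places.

4.827 years

Periodic yield y = 0.078. Discount each cash flow and weight by its year:
  t   CF        PV=CF/(1+0.078)^t    t·PV
  1         7.50         6.9573         6.9573
  2         7.50         6.4539        12.9078
  3         7.50         5.9869        17.9608
  4         7.50         5.5537        22.2150
  5       507.50       348.6119     1,743.0596
  Σ                    373.5639     1,803.1006
Price P = Σ PV = 373.5639.
Macaulay duration = Σ(t·PV) / P = 1,803.1006 / 373.5639 = 4.82675 years.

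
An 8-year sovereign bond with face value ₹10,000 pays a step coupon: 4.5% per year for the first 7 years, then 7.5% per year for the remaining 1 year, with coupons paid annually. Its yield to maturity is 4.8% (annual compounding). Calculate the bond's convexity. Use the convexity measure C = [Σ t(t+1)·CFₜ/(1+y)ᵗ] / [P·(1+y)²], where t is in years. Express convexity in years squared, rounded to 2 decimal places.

53.71

With y = 0.048:
  t   CF        PV=CF/(1+0.048)^t    t·PV        t(t+1)·PV
  1       450.00       429.3893       429.3893         858.7786
  2       450.00       409.7226       819.4453       2,458.3358
  3       450.00       390.9567     1,172.8701       4,691.4805
  4       450.00       373.0503     1,492.2012       7,461.0058
  5       450.00       355.9640     1,779.8201      10,678.9205
  6       450.00       339.6603     2,037.9619      14,265.7336
  7       450.00       324.1034     2,268.7235      18,149.7882
  8    10,750.00     7,387.8523    59,102.8182     531,925.3641
  Σ                 10,010.6989    69,103.2296     590,489.4071
P = 10,010.6989.
Convexity = Σ t(t+1)·PV / [P·(1+y)²] = 590,489.4071 / (10,010.6989 × 1.098304) = 53.70629.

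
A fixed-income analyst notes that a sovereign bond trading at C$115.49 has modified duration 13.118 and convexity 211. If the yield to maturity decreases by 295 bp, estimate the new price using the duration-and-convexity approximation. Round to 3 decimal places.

Duration effect: -D_mod·Δy = -13.118 × (-0.0295) = +0.386981
Convexity effect: ½·C·(Δy)² = 0.5 × 211 × (-0.0295)² = +0.091811375
ΔP/P ≈ +0.386981 + 0.091811375 = +0.478792375
New price ≈ 115.49 × (1 + 0.478792375) = 170.78573138875.

C$170.786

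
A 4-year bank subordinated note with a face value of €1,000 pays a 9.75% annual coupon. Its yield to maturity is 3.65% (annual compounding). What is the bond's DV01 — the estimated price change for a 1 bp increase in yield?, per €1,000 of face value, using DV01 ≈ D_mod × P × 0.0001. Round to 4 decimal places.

Periodic yield y = 0.0365.
  t   CF        PV=CF/(1+0.0365)^t    t·PV
  1        97.50        94.0666        94.0666
  2        97.50        90.7540       181.5081
  3        97.50        87.5582       262.6745
  4     1,097.50       950.8835     3,803.5339
  Σ                  1,223.2623     4,341.7831
P = 1,223.2623; D_Mac = 3.54935 yrs; D_mod = 3.42436 yrs.
DV01 ≈ 3.42436 × 1,223.2623 × 0.0001 = 0.418889.

€0.4189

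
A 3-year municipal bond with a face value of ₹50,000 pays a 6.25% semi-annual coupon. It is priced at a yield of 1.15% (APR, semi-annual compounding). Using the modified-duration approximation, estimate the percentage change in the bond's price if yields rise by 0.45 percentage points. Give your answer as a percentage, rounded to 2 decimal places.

Periodic yield y = 0.00575. Modified duration first:
  t   CF        PV=CF/(1+0.00575)^t    t·PV
  1     1,562.50     1,553.5670     1,553.5670
  2     1,562.50     1,544.6851     3,089.3701
  3     1,562.50     1,535.8539     4,607.5617
  4     1,562.50     1,527.0732     6,108.2929
  5     1,562.50     1,518.3427     7,591.7137
  6    51,562.50    49,818.8523   298,913.1139
  Σ                 57,498.3742   321,863.6193
P = 57,498.3742; D_Mac = 5.59779 half-year periods = 2.79889 yrs; D_mod = 2.79889/(1+0.00575) = 2.78289 yrs.
ΔP/P ≈ -D_mod · Δy = -2.78289 × (+0.0045) = -0.012523 = -1.2523%.

-1.25%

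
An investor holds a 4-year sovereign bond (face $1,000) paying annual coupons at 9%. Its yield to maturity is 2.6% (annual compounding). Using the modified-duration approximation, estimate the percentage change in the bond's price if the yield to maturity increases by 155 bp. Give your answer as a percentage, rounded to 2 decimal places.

-5.41%

Periodic yield y = 0.026. Modified duration first:
  t   CF        PV=CF/(1+0.026)^t    t·PV
  1        90.00        87.7193        87.7193
  2        90.00        85.4964       170.9928
  3        90.00        83.3298       249.9895
  4     1,090.00       983.6420     3,934.5679
  Σ                  1,240.1875     4,443.2694
P = 1,240.1875; D_Mac = 3.58274 yrs; D_mod = 3.58274/(1+0.026) = 3.49195 yrs.
ΔP/P ≈ -D_mod · Δy = -3.49195 × (+0.0155) = -0.054125 = -5.4125%.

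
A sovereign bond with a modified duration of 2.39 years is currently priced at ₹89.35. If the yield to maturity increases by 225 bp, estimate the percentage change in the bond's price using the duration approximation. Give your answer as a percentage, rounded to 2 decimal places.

-5.38%

Duration approximation: ΔP/P ≈ -D_mod · Δy = -2.39 × (+0.0225) = -0.053775.
As a percentage: -5.3775%.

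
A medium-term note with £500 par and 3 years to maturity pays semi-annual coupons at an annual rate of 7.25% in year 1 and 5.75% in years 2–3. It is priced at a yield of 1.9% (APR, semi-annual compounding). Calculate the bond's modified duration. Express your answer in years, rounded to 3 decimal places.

2.757 years

Periodic yield y = 0.0095. First find Macaulay duration:
  t   CF        PV=CF/(1+0.0095)^t    t·PV
  1       18.125        17.9544        17.9544
  2       18.125        17.7855        35.5709
  3       14.375        13.9730        41.9189
  4       14.375        13.8415        55.3659
  5       14.375        13.7112        68.5561
  6      514.375       486.0063     2,916.0379
  Σ                    563.2719     3,135.4042
P = 563.2719; Macaulay duration = 3,135.4042 / 563.2719 = 5.56641 half-year periods = 2.78321 years.
Modified duration = D_Mac / (1 + y) = 2.78321 / 1.0095 = 2.75702 years.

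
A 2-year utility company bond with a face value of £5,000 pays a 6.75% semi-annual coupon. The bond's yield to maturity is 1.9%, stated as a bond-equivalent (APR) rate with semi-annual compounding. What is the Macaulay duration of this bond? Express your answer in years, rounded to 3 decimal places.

Periodic yield y = 0.0095. Discount each cash flow and weight by its period:
  t   CF        PV=CF/(1+0.0095)^t    t·PV
  1       168.75       167.1620       167.1620
  2       168.75       165.5889       331.1777
  3       168.75       164.0306       492.0917
  4     5,168.75     4,976.9151    19,907.6605
  Σ                  5,473.6965    20,898.0919
Price P = Σ PV = 5,473.6965.
Macaulay duration = Σ(t·PV) / P = 20,898.0919 / 5,473.6965 = 3.81791 half-year periods.
In years: 3.81791 / 2 = 1.90896 years.

1.909 years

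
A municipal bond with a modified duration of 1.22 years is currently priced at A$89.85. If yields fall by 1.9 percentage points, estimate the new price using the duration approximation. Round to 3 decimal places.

A$91.933

Duration approximation: ΔP/P ≈ -D_mod · Δy = -1.22 × (-0.019) = +0.023180.
New price ≈ 89.85 × (1 + 0.023180) = 91.932723.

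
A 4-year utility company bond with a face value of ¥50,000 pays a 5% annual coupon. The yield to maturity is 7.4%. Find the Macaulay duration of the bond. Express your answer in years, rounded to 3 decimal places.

3.710 years

Periodic yield y = 0.074. Discount each cash flow and weight by its year:
  t   CF        PV=CF/(1+0.074)^t    t·PV
  1     2,500.00     2,327.7467     2,327.7467
  2     2,500.00     2,167.3620     4,334.7239
  3     2,500.00     2,018.0279     6,054.0837
  4    52,500.00    39,458.6459   157,834.5838
  Σ                 45,971.7825   170,551.1381
Price P = Σ PV = 45,971.7825.
Macaulay duration = Σ(t·PV) / P = 170,551.1381 / 45,971.7825 = 3.70991 years.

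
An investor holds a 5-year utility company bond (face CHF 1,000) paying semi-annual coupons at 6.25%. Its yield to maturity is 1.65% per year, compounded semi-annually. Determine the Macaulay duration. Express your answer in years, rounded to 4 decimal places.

4.4406 years

Periodic yield y = 0.00825. Discount each cash flow and weight by its period:
  t   CF        PV=CF/(1+0.00825)^t    t·PV
  1        31.25        30.9943        30.9943
  2        31.25        30.7407        61.4814
  3        31.25        30.4892        91.4675
  4        31.25        30.2397       120.9587
  5        31.25        29.9922       149.9612
  6        31.25        29.7468       178.4810
  7        31.25        29.5034       206.5240
  8        31.25        29.2620       234.0961
  9        31.25        29.0226       261.2032
  10    1,031.25       949.9082     9,499.0824
  Σ                  1,219.8991    10,834.2496
Price P = Σ PV = 1,219.8991.
Macaulay duration = Σ(t·PV) / P = 10,834.2496 / 1,219.8991 = 8.88127 half-year periods.
In years: 8.88127 / 2 = 4.44063 years.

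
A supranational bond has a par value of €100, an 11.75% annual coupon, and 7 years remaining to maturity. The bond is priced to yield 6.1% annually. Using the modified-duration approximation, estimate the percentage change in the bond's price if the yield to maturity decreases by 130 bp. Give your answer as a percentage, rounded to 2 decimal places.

+6.60%

Periodic yield y = 0.061. Modified duration first:
  t   CF        PV=CF/(1+0.061)^t    t·PV
  1        11.75        11.0745        11.0745
  2        11.75        10.4378        20.8755
  3        11.75         9.8377        29.5130
  4        11.75         9.2721        37.0882
  5        11.75         8.7390        43.6949
  6        11.75         8.2366        49.4193
  7       111.75        73.8312       516.8183
  Σ                    131.4287       708.4837
P = 131.4287; D_Mac = 5.39063 yrs; D_mod = 5.39063/(1+0.061) = 5.08071 yrs.
ΔP/P ≈ -D_mod · Δy = -5.08071 × (-0.013) = +0.066049 = +6.6049%.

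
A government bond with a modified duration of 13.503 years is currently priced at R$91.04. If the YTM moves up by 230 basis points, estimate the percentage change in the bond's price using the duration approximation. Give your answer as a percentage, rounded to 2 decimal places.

Duration approximation: ΔP/P ≈ -D_mod · Δy = -13.503 × (+0.023) = -0.310569.
As a percentage: -31.0569%.

-31.06%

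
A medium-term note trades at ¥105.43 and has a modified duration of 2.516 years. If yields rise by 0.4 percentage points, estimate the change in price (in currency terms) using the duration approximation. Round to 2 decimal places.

Duration approximation: ΔP/P ≈ -D_mod · Δy = -2.516 × (+0.004) = -0.010064.
ΔP ≈ 105.43 × (-0.010064) = -1.06104752.

-¥1.06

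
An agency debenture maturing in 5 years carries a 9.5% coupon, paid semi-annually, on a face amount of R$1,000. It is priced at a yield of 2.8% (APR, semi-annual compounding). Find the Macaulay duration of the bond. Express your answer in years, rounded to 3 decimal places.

4.225 years

Periodic yield y = 0.014. Discount each cash flow and weight by its period:
  t   CF        PV=CF/(1+0.014)^t    t·PV
  1        47.50        46.8442        46.8442
  2        47.50        46.1974        92.3948
  3        47.50        45.5596       136.6788
  4        47.50        44.9306       179.7222
  5        47.50        44.3102       221.5511
  6        47.50        43.6984       262.1906
  7        47.50        43.0951       301.6657
  8        47.50        42.5001       340.0008
  9        47.50        41.9133       377.2198
  10    1,047.50       911.5374     9,115.3738
  Σ                  1,310.5863    11,073.6418
Price P = Σ PV = 1,310.5863.
Macaulay duration = Σ(t·PV) / P = 11,073.6418 / 1,310.5863 = 8.44938 half-year periods.
In years: 8.44938 / 2 = 4.22469 years.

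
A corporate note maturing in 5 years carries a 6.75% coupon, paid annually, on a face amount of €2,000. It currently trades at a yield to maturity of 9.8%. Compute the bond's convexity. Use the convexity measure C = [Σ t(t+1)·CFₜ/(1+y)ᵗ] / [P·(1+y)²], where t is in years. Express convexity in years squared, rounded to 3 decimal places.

With y = 0.098:
  t   CF        PV=CF/(1+0.098)^t    t·PV        t(t+1)·PV
  1       135.00       122.9508       122.9508         245.9016
  2       135.00       111.9771       223.9541         671.8624
  3       135.00       101.9828       305.9483       1,223.7931
  4       135.00        92.8805       371.5219       1,857.6094
  5     2,135.00     1,337.7846     6,688.9228      40,133.5368
  Σ                  1,767.5757     7,713.2979      44,132.7033
P = 1,767.5757.
Convexity = Σ t(t+1)·PV / [P·(1+y)²] = 44,132.7033 / (1,767.5757 × 1.205604) = 20.70989.

20.710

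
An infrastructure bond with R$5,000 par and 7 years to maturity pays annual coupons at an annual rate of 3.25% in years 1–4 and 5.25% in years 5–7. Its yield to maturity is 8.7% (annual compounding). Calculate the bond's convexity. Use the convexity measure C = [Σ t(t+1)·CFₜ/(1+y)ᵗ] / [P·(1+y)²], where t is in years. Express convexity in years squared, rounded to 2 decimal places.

40.39

With y = 0.087:
  t   CF        PV=CF/(1+0.087)^t    t·PV        t(t+1)·PV
  1       162.50       149.4940       149.4940         298.9880
  2       162.50       137.5290       275.0580         825.1740
  3       162.50       126.5216       379.5649       1,518.2594
  4       162.50       116.3952       465.5809       2,327.9046
  5       262.50       172.9743       864.8715       5,189.2291
  6       262.50       159.1300       954.7800       6,683.4597
  7     5,262.50     2,934.8459    20,543.9212     164,351.3695
  Σ                  3,796.8900    23,633.2704     181,194.3843
P = 3,796.8900.
Convexity = Σ t(t+1)·PV / [P·(1+y)²] = 181,194.3843 / (3,796.8900 × 1.181569) = 40.38849.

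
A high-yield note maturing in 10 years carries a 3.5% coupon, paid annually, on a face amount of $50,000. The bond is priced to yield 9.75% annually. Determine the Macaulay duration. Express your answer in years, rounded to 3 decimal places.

Periodic yield y = 0.0975. Discount each cash flow and weight by its year:
  t   CF        PV=CF/(1+0.0975)^t    t·PV
  1     1,750.00     1,594.5330     1,594.5330
  2     1,750.00     1,452.8775     2,905.7550
  3     1,750.00     1,323.8064     3,971.4191
  4     1,750.00     1,206.2017     4,824.8068
  5     1,750.00     1,099.0448     5,495.2241
  6     1,750.00     1,001.4076     6,008.4455
  7     1,750.00       912.4443     6,387.1099
  8     1,750.00       831.3843     6,651.0744
  9     1,750.00       757.5256     6,817.7300
  10   51,750.00    20,411.0368   204,110.3677
  Σ                 30,590.2618   248,766.4653
Price P = Σ PV = 30,590.2618.
Macaulay duration = Σ(t·PV) / P = 248,766.4653 / 30,590.2618 = 8.13221 years.

8.132 years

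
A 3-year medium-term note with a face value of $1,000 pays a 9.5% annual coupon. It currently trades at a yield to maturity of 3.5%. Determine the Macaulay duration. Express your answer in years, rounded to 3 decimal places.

Periodic yield y = 0.035. Discount each cash flow and weight by its year:
  t   CF        PV=CF/(1+0.035)^t    t·PV
  1        95.00        91.7874        91.7874
  2        95.00        88.6835       177.3670
  3     1,095.00       987.6273     2,962.8818
  Σ                  1,168.0982     3,232.0363
Price P = Σ PV = 1,168.0982.
Macaulay duration = Σ(t·PV) / P = 3,232.0363 / 1,168.0982 = 2.76692 years.

2.767 years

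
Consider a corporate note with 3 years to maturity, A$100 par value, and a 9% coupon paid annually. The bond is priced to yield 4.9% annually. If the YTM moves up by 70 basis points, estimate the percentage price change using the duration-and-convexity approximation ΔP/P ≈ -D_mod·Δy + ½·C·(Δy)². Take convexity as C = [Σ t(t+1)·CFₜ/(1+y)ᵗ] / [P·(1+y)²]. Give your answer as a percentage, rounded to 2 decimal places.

With y = 0.049:
  t   CF        PV=CF/(1+0.049)^t    t·PV        t(t+1)·PV
  1         9.00         8.5796         8.5796          17.1592
  2         9.00         8.1788        16.3577          49.0730
  3       109.00        94.4278       283.2835       1,133.1340
  Σ                    111.1863       308.2208       1,199.3662
P = 111.1863; D_Mac = 2.77211 yrs; D_mod = 2.64262 yrs; C = 9.80279.
Duration effect: -2.64262 × (+0.007) = -0.018498
Convexity effect: 0.5 × 9.80279 × (0.007)² = +0.0002402
ΔP/P ≈ -0.018498 + 0.0002402 = -0.018258 = -1.8258%.

-1.83%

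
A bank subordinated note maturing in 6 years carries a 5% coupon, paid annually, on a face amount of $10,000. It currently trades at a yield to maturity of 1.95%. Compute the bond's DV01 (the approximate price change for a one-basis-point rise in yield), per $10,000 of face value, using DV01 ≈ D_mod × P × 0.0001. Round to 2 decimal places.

Periodic yield y = 0.0195.
  t   CF        PV=CF/(1+0.0195)^t    t·PV
  1       500.00       490.4365       490.4365
  2       500.00       481.0559       962.1118
  3       500.00       471.8547     1,415.5642
  4       500.00       462.8296     1,851.3182
  5       500.00       453.9770     2,269.8850
  6    10,500.00     9,351.1693    56,107.0156
  Σ                 11,711.3229    63,096.3313
P = 11,711.3229; D_Mac = 5.38763 yrs; D_mod = 5.28459 yrs.
DV01 ≈ 5.28459 × 11,711.3229 × 0.0001 = 6.188949.

$6.19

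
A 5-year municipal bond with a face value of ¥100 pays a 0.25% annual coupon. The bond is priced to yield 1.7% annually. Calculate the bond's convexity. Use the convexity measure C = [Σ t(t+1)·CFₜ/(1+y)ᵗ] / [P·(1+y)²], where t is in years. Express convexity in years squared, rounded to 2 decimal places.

With y = 0.017:
  t   CF        PV=CF/(1+0.017)^t    t·PV        t(t+1)·PV
  1         0.25         0.2458         0.2458           0.4916
  2         0.25         0.2417         0.4834           1.4503
  3         0.25         0.2377         0.7130           2.8521
  4         0.25         0.2337         0.9348           4.6740
  5       100.25        92.1467       460.7333       2,764.3999
  Σ                     93.1056       463.1104       2,773.8679
P = 93.1056.
Convexity = Σ t(t+1)·PV / [P·(1+y)²] = 2,773.8679 / (93.1056 × 1.034289) = 28.80502.

28.81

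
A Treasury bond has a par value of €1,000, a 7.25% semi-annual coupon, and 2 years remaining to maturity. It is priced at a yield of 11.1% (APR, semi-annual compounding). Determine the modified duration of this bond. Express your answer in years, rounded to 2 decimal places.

1.79 years

Periodic yield y = 0.0555. First find Macaulay duration:
  t   CF        PV=CF/(1+0.0555)^t    t·PV
  1        36.25        34.3439        34.3439
  2        36.25        32.5381        65.0761
  3        36.25        30.8271        92.4814
  4     1,036.25       834.8945     3,339.5779
  Σ                    932.6036     3,531.4794
P = 932.6036; Macaulay duration = 3,531.4794 / 932.6036 = 3.78669 half-year periods = 1.89334 years.
Modified duration = D_Mac / (1 + y) = 1.89334 / 1.0555 = 1.79379 years.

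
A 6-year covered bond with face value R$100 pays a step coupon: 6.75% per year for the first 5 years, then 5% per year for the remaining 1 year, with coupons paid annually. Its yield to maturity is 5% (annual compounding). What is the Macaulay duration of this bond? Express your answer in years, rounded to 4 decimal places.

5.1585 years

Periodic yield y = 0.05. Discount each cash flow and weight by its year:
  t   CF        PV=CF/(1+0.05)^t    t·PV
  1         6.75         6.4286         6.4286
  2         6.75         6.1224        12.2449
  3         6.75         5.8309        17.4927
  4         6.75         5.5532        22.2130
  5         6.75         5.2888        26.4440
  6       105.00        78.3526       470.1157
  Σ                    107.5766       554.9389
Price P = Σ PV = 107.5766.
Macaulay duration = Σ(t·PV) / P = 554.9389 / 107.5766 = 5.15855 years.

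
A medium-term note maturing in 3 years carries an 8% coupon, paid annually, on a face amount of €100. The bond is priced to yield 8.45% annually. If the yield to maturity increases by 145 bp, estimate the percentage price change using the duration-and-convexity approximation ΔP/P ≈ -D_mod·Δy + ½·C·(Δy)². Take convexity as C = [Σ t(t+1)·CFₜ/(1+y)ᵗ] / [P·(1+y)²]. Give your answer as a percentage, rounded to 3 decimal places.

With y = 0.0845:
  t   CF        PV=CF/(1+0.0845)^t    t·PV        t(t+1)·PV
  1         8.00         7.3767         7.3767          14.7533
  2         8.00         6.8019        13.6038          40.8115
  3       108.00        84.6711       254.0132       1,016.0529
  Σ                     98.8497       274.9937       1,071.6177
P = 98.8497; D_Mac = 2.78194 yrs; D_mod = 2.56518 yrs; C = 9.21734.
Duration effect: -2.56518 × (+0.0145) = -0.037195
Convexity effect: 0.5 × 9.21734 × (0.0145)² = +0.0009690
ΔP/P ≈ -0.037195 + 0.0009690 = -0.036226 = -3.6226%.

-3.623%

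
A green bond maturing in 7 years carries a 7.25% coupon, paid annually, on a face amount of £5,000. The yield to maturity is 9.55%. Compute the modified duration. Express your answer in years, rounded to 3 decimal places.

5.149 years

Periodic yield y = 0.0955. First find Macaulay duration:
  t   CF        PV=CF/(1+0.0955)^t    t·PV
  1       362.50       330.8991       330.8991
  2       362.50       302.0531       604.1061
  3       362.50       275.7216       827.1649
  4       362.50       251.6857     1,006.7427
  5       362.50       229.7450     1,148.7251
  6       362.50       209.7170     1,258.3022
  7     5,362.50     2,831.9177    19,823.4241
  Σ                  4,431.7393    24,999.3643
P = 4,431.7393; Macaulay duration = 24,999.3643 / 4,431.7393 = 5.64098 years.
Modified duration = D_Mac / (1 + y) = 5.64098 / 1.0955 = 5.14923 years.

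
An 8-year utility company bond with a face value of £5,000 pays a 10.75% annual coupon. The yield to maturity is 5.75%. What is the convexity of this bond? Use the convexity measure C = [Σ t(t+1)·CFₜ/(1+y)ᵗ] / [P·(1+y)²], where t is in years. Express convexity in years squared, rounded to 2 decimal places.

43.78

With y = 0.0575:
  t   CF        PV=CF/(1+0.0575)^t    t·PV        t(t+1)·PV
  1       537.50       508.2742       508.2742       1,016.5485
  2       537.50       480.6376       961.2751       2,883.8254
  3       537.50       454.5036     1,363.5108       5,454.0434
  4       537.50       429.7907     1,719.1626       8,595.8130
  5       537.50       406.4214     2,032.1071      12,192.6426
  6       537.50       384.3229     2,305.9371      16,141.5599
  7       537.50       363.4259     2,543.9811      20,351.8486
  8     5,537.50     3,540.5500    28,324.3999     254,919.5994
  Σ                  6,567.9262    39,758.6481     321,555.8808
P = 6,567.9262.
Convexity = Σ t(t+1)·PV / [P·(1+y)²] = 321,555.8808 / (6,567.9262 × 1.118306) = 43.77916.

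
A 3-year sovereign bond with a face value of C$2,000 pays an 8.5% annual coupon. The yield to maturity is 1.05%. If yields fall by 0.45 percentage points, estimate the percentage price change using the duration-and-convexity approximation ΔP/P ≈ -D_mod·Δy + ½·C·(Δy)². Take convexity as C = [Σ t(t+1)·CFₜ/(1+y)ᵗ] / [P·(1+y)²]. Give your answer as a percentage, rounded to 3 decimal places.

With y = 0.0105:
  t   CF        PV=CF/(1+0.0105)^t    t·PV        t(t+1)·PV
  1       170.00       168.2335       168.2335         336.4671
  2       170.00       166.4855       332.9709         998.9127
  3     2,170.00     2,103.0557     6,309.1672      25,236.6687
  Σ                  2,437.7747     6,810.3716      26,572.0485
P = 2,437.7747; D_Mac = 2.79368 yrs; D_mod = 2.76465 yrs; C = 10.67478.
Duration effect: -2.76465 × (-0.0045) = +0.012441
Convexity effect: 0.5 × 10.67478 × (-0.0045)² = +0.0001081
ΔP/P ≈ +0.012441 + 0.0001081 = +0.012549 = +1.2549%.

+1.255%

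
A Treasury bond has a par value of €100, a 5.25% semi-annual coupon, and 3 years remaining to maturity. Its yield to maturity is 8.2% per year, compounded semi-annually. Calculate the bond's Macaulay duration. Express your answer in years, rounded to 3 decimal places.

Periodic yield y = 0.041. Discount each cash flow and weight by its period:
  t   CF        PV=CF/(1+0.041)^t    t·PV
  1        2.625         2.5216         2.5216
  2        2.625         2.4223         4.8446
  3        2.625         2.3269         6.9807
  4        2.625         2.2353         8.9410
  5        2.625         2.1472        10.7361
  6      102.625        80.6397       483.8381
  Σ                     92.2930       517.8621
Price P = Σ PV = 92.2930.
Macaulay duration = Σ(t·PV) / P = 517.8621 / 92.2930 = 5.61107 half-year periods.
In years: 5.61107 / 2 = 2.80553 years.

2.806 years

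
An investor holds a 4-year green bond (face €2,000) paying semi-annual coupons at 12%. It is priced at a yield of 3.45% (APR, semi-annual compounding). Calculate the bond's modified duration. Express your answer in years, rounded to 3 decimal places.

3.336 years

Periodic yield y = 0.01725. First find Macaulay duration:
  t   CF        PV=CF/(1+0.01725)^t    t·PV
  1       120.00       117.9651       117.9651
  2       120.00       115.9647       231.9294
  3       120.00       113.9982       341.9947
  4       120.00       112.0651       448.2605
  5       120.00       110.1648       550.8239
  6       120.00       108.2967       649.7799
  7       120.00       106.4602       745.2215
  8     2,120.00     1,848.9036    14,791.2290
  Σ                  2,633.8184    17,877.2040
P = 2,633.8184; Macaulay duration = 17,877.2040 / 2,633.8184 = 6.78756 half-year periods = 3.39378 years.
Modified duration = D_Mac / (1 + y) = 3.39378 / 1.01725 = 3.33623 years.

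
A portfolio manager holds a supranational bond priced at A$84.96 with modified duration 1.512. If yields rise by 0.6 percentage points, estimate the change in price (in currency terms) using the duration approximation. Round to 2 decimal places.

-A$0.77

Duration approximation: ΔP/P ≈ -D_mod · Δy = -1.512 × (+0.006) = -0.009072.
ΔP ≈ 84.96 × (-0.009072) = -0.77075712.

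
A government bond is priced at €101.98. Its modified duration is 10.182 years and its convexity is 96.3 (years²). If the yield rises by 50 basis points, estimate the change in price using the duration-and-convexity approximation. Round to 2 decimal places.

Duration effect: -D_mod·Δy = -10.182 × (+0.005) = -0.050910
Convexity effect: ½·C·(Δy)² = 0.5 × 96.3 × (0.005)² = +0.00120375
ΔP/P ≈ -0.050910 + 0.00120375 = -0.04970625
ΔP ≈ 101.98 × (-0.04970625) = -5.069043375.

-€5.07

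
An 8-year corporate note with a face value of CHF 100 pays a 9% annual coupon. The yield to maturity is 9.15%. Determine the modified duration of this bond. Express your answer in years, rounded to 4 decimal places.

Periodic yield y = 0.0915. First find Macaulay duration:
  t   CF        PV=CF/(1+0.0915)^t    t·PV
  1         9.00         8.2455         8.2455
  2         9.00         7.5543        15.1086
  3         9.00         6.9210        20.7631
  4         9.00         6.3409        25.3634
  5         9.00         5.8093        29.0465
  6         9.00         5.3223        31.9339
  7         9.00         4.8761        34.1330
  8       109.00        54.1049       432.8392
  Σ                     99.1744       597.4332
P = 99.1744; Macaulay duration = 597.4332 / 99.1744 = 6.02407 years.
Modified duration = D_Mac / (1 + y) = 6.02407 / 1.0915 = 5.51907 years.

5.5191 years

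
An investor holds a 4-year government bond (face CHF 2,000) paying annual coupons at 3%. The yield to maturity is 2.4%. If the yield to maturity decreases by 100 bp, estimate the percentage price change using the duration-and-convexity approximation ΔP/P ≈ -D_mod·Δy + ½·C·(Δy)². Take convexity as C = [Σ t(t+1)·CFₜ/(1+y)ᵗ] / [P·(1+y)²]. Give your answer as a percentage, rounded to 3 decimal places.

+3.831%

With y = 0.024:
  t   CF        PV=CF/(1+0.024)^t    t·PV        t(t+1)·PV
  1        60.00        58.5938        58.5938         117.1875
  2        60.00        57.2205       114.4409         343.3228
  3        60.00        55.8794       167.6381         670.5523
  4     2,060.00     1,873.5591     7,494.2363      37,471.1817
  Σ                  2,045.2526     7,834.9091      38,602.2442
P = 2,045.2526; D_Mac = 3.83078 yrs; D_mod = 3.74099 yrs; C = 17.99972.
Duration effect: -3.74099 × (-0.01) = +0.037410
Convexity effect: 0.5 × 17.99972 × (-0.01)² = +0.0009000
ΔP/P ≈ +0.037410 + 0.0009000 = +0.038310 = +3.8310%.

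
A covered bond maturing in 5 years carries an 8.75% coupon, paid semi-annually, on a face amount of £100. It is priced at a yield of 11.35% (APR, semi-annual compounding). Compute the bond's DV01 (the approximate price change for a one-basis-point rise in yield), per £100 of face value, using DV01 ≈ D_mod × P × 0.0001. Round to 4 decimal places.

£0.0351

Periodic yield y = 0.05675.
  t   CF        PV=CF/(1+0.05675)^t    t·PV
  1        4.375         4.1401         4.1401
  2        4.375         3.9177         7.8354
  3        4.375         3.7073        11.1220
  4        4.375         3.5082        14.0330
  5        4.375         3.3198        16.5992
  6        4.375         3.1416        18.8493
  7        4.375         2.9728        20.8099
  8        4.375         2.8132        22.5056
  9        4.375         2.6621        23.9591
  10     104.375        60.0999       600.9992
  Σ                     90.2828       740.8528
P = 90.2828; D_Mac = 8.20591 half-year periods = 4.10296 yrs; D_mod = 3.88262 yrs.
DV01 ≈ 3.88262 × 90.2828 × 0.0001 = 0.035053.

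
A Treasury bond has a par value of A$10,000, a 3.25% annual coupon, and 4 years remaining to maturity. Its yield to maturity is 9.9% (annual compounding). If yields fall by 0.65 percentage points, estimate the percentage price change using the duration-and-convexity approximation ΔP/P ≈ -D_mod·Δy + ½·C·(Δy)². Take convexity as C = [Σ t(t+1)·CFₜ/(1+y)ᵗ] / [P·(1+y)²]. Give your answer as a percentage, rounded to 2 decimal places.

+2.27%

With y = 0.099:
  t   CF        PV=CF/(1+0.099)^t    t·PV        t(t+1)·PV
  1       325.00       295.7234       295.7234         591.4468
  2       325.00       269.0841       538.1681       1,614.5044
  3       325.00       244.8445       734.5334       2,938.1335
  4    10,325.00     7,077.8164    28,311.2655     141,556.3273
  Σ                  7,887.4683    29,879.6904     146,700.4120
P = 7,887.4683; D_Mac = 3.78825 yrs; D_mod = 3.44700 yrs; C = 15.39921.
Duration effect: -3.44700 × (-0.0065) = +0.022405
Convexity effect: 0.5 × 15.39921 × (-0.0065)² = +0.0003253
ΔP/P ≈ +0.022405 + 0.0003253 = +0.022731 = +2.2731%.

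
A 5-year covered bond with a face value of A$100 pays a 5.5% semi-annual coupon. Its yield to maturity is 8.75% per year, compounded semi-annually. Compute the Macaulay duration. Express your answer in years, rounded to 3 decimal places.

Periodic yield y = 0.04375. Discount each cash flow and weight by its period:
  t   CF        PV=CF/(1+0.04375)^t    t·PV
  1         2.75         2.6347         2.6347
  2         2.75         2.5243         5.0486
  3         2.75         2.4185         7.2555
  4         2.75         2.3171         9.2684
  5         2.75         2.2200        11.0999
  6         2.75         2.1269        12.7616
  7         2.75         2.0378        14.2645
  8         2.75         1.9524        15.6189
  9         2.75         1.8705        16.8348
  10      102.75        66.9602       669.6023
  Σ                     87.0624       764.3892
Price P = Σ PV = 87.0624.
Macaulay duration = Σ(t·PV) / P = 764.3892 / 87.0624 = 8.77978 half-year periods.
In years: 8.77978 / 2 = 4.38989 years.

4.390 years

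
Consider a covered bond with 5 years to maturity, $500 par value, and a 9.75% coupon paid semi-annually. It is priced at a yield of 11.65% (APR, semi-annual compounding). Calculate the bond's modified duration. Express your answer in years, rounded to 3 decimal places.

3.812 years

Periodic yield y = 0.05825. First find Macaulay duration:
  t   CF        PV=CF/(1+0.05825)^t    t·PV
  1       24.375        23.0333        23.0333
  2       24.375        21.7655        43.5309
  3       24.375        20.5674        61.7023
  4       24.375        19.4353        77.7412
  5       24.375        18.3655        91.8276
  6       24.375        17.3546       104.1277
  7       24.375        16.3994       114.7955
  8       24.375        15.4967       123.9734
  9       24.375        14.6437       131.7931
  10     524.375       297.6865     2,976.8655
  Σ                    464.7479     3,749.3904
P = 464.7479; Macaulay duration = 3,749.3904 / 464.7479 = 8.06758 half-year periods = 4.03379 years.
Modified duration = D_Mac / (1 + y) = 4.03379 / 1.05825 = 3.81175 years.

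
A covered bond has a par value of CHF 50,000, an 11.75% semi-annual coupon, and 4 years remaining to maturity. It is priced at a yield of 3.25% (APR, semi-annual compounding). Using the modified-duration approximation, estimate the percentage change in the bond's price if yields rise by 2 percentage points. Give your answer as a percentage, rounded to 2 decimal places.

-6.70%

Periodic yield y = 0.01625. Modified duration first:
  t   CF        PV=CF/(1+0.01625)^t    t·PV
  1     2,937.50     2,890.5289     2,890.5289
  2     2,937.50     2,844.3089     5,688.6178
  3     2,937.50     2,798.8279     8,396.4838
  4     2,937.50     2,754.0742    11,016.2969
  5     2,937.50     2,710.0361    13,550.1807
  6     2,937.50     2,666.7022    16,000.2134
  7     2,937.50     2,624.0612    18,368.4286
  8    52,937.50    46,532.7757   372,262.2053
  Σ                 65,821.3152   448,172.9554
P = 65,821.3152; D_Mac = 6.80893 half-year periods = 3.40447 yrs; D_mod = 3.40447/(1+0.01625) = 3.35003 yrs.
ΔP/P ≈ -D_mod · Δy = -3.35003 × (+0.02) = -0.067001 = -6.7001%.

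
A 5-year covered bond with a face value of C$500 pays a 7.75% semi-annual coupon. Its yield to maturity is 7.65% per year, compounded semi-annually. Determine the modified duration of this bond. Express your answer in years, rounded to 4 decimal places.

4.0845 years

Periodic yield y = 0.03825. First find Macaulay duration:
  t   CF        PV=CF/(1+0.03825)^t    t·PV
  1       19.375        18.6612        18.6612
  2       19.375        17.9737        35.9474
  3       19.375        17.3115        51.9346
  4       19.375        16.6738        66.6951
  5       19.375        16.0595        80.2975
  6       19.375        15.4679        92.8071
  7       19.375        14.8980       104.2860
  8       19.375        14.3492       114.7932
  9       19.375        13.8205       124.3846
  10     519.375       356.8302     3,568.3023
  Σ                    502.0455     4,258.1092
P = 502.0455; Macaulay duration = 4,258.1092 / 502.0455 = 8.48152 half-year periods = 4.24076 years.
Modified duration = D_Mac / (1 + y) = 4.24076 / 1.03825 = 4.08453 years.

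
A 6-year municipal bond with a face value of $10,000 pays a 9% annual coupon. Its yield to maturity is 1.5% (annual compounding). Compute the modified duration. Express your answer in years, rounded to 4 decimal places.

5.0111 years

Periodic yield y = 0.015. First find Macaulay duration:
  t   CF        PV=CF/(1+0.015)^t    t·PV
  1       900.00       886.6995       886.6995
  2       900.00       873.5956     1,747.1911
  3       900.00       860.6853     2,582.0559
  4       900.00       847.9658     3,391.8632
  5       900.00       835.4343     4,177.1715
  6    10,900.00     9,968.5099    59,811.0594
  Σ                 14,272.8904    72,596.0406
P = 14,272.8904; Macaulay duration = 72,596.0406 / 14,272.8904 = 5.08629 years.
Modified duration = D_Mac / (1 + y) = 5.08629 / 1.015 = 5.01112 years.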